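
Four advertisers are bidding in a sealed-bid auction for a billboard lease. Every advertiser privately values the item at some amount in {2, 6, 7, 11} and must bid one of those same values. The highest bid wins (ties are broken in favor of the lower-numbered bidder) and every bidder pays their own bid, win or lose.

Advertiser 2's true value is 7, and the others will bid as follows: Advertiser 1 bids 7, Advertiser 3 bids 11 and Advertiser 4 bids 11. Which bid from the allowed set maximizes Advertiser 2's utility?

2

Bid 2: loses but pays 2, utility -2.
Bid 6: loses but pays 6, utility -6.
Bid 7: loses but pays 7, utility -7.
Bid 11: wins, pays 11, utility 7 - 11 = -4.
The best choice is 2 with utility -2.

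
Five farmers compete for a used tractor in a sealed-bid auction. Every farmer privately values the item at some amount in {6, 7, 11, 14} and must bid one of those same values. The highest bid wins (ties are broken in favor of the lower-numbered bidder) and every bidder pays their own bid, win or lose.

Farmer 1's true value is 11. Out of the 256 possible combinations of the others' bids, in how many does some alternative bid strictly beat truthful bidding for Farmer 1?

191

Others bid (6, 6, 6, 6): truth gives 0; bid 6 gives 5 > 0. Violating.
Others bid (6, 6, 6, 7): truth gives 0; bid 7 gives 4 > 0. Violating.
Others bid (6, 6, 6, 14): truth gives -11; bid 14 gives -3 > -11. Violating.
Others bid (6, 6, 7, 6): truth gives 0; bid 7 gives 4 > 0. Violating.
Others bid (6, 6, 6, 11): truth gives 0; no alternative beats it.
Others bid (6, 6, 7, 11): truth gives 0; no alternative beats it.
(Checking all 256 profiles: 191 have a profitable deviation, 65 do not.)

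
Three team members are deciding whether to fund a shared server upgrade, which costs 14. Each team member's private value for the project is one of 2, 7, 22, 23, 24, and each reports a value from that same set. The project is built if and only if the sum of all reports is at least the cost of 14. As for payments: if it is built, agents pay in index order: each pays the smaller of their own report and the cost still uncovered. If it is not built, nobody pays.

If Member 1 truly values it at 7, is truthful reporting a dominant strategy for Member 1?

Consider the case where Member 2 reports 2 and Member 3 reports 22.
Truthful report 7: project built, pays 7, utility 7 - 7 = 0.
Report 2 instead: project built, pays 2, utility 7 - 2 = 5.
Since 5 > 0, reporting 2 is strictly better here, so truthful reporting is not dominant.

No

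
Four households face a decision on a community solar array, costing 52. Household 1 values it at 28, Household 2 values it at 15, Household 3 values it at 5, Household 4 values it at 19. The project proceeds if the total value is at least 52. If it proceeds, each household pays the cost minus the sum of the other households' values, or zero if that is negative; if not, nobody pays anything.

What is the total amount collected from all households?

Total value 67 ≥ cost 52, so it is built.
Household 1: others sum to 39; max(0, 52 - 39) = 13.
Household 2: others sum to 52; max(0, 52 - 52) = 0.
Household 3: others sum to 62; max(0, 52 - 62) = 0.
Household 4: others sum to 48; max(0, 52 - 48) = 4.
Total collected = 13 + 0 + 0 + 4 = 17.

17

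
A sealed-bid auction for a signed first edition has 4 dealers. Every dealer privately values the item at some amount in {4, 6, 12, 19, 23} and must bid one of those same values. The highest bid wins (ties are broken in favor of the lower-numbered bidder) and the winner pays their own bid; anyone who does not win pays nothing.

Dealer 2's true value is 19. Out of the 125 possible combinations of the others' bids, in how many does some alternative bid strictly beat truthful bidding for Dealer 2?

18

Others bid (4, 4, 4): truth gives 0; bid 6 gives 13 > 0. Violating.
Others bid (4, 4, 6): truth gives 0; bid 6 gives 13 > 0. Violating.
Others bid (4, 4, 12): truth gives 0; bid 12 gives 7 > 0. Violating.
Others bid (4, 6, 4): truth gives 0; bid 6 gives 13 > 0. Violating.
Others bid (4, 4, 19): truth gives 0; no alternative beats it.
Others bid (4, 4, 23): truth gives 0; no alternative beats it.
(Checking all 125 profiles: 18 have a profitable deviation, 107 do not.)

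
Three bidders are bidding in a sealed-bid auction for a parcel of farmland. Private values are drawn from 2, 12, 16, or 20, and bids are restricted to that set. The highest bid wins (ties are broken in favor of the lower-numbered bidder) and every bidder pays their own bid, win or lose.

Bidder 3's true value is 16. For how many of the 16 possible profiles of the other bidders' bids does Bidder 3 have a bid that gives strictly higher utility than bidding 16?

Others bid (2, 2): truth gives 0; bid 12 gives 4 > 0. Violating.
Others bid (2, 16): truth gives -16; bid 2 gives -2 > -16. Violating.
Others bid (2, 20): truth gives -16; bid 2 gives -2 > -16. Violating.
Others bid (12, 16): truth gives -16; bid 2 gives -2 > -16. Violating.
Others bid (2, 12): truth gives 0; no alternative beats it.
Others bid (12, 2): truth gives 0; no alternative beats it.
(Checking all 16 profiles: 13 have a profitable deviation, 3 do not.)

13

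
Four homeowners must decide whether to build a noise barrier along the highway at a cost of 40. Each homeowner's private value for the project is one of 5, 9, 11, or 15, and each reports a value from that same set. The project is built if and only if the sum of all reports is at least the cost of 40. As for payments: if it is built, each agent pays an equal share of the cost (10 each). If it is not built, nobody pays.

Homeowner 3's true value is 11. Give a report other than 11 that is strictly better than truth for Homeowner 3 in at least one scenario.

15

Suppose Homeowner 1 reports 5, Homeowner 2 reports 5 and Homeowner 4 reports 15.
Report 11: project not built, utility 0.
Report 15: project built, pays 10, utility 11 - 10 = 1.
So reporting 15 beats truth here (1 > 0).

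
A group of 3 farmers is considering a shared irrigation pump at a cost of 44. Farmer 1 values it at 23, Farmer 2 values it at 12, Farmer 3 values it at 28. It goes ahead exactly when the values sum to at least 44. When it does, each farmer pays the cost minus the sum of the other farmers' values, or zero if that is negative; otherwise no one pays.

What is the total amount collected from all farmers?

13

Total value 63 ≥ cost 44, so it is built.
Farmer 1: others sum to 40; max(0, 44 - 40) = 4.
Farmer 2: others sum to 51; max(0, 44 - 51) = 0.
Farmer 3: others sum to 35; max(0, 44 - 35) = 9.
Total collected = 4 + 0 + 9 = 13.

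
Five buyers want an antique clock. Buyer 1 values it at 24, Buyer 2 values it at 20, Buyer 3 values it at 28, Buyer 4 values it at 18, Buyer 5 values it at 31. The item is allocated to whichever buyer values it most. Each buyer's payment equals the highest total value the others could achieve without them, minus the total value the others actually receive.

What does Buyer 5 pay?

Buyer 5 has the highest value and receives the item.
Without Buyer 5, the item would go to the next-highest value, 28, so the others could achieve 28.
With Buyer 5 present and winning, the others receive nothing, so their total is 0.
Payment = 28 - 0 = 28.

28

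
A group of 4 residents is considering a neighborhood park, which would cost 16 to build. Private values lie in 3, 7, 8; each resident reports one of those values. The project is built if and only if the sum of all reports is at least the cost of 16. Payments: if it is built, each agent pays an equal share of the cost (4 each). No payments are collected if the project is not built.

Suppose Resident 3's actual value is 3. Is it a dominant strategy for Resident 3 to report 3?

Check each profile of the others' reports and compare truth against every alternative report.
Others report (3, 3, 3): truth gives 0, best alternative gives -1.
Others report (3, 3, 7): truth gives -1, best alternative gives -1.
Others report (3, 3, 8): truth gives -1, best alternative gives -1.
Others report (3, 7, 3): truth gives -1, best alternative gives -1.
Others report (3, 7, 7): truth gives -1, best alternative gives -1.
Others report (3, 7, 8): truth gives -1, best alternative gives -1.
(Remaining 21 profiles checked similarly; truth is weakly best in each.)
In every case the truthful report is at least as good as any alternative, so it is a dominant strategy.

Yes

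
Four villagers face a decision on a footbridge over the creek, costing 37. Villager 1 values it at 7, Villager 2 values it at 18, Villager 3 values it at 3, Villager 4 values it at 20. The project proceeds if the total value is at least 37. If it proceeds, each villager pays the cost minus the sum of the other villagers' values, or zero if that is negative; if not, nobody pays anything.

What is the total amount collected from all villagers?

Total value 48 ≥ cost 37, so it is built.
Villager 1: others sum to 41; max(0, 37 - 41) = 0.
Villager 2: others sum to 30; max(0, 37 - 30) = 7.
Villager 3: others sum to 45; max(0, 37 - 45) = 0.
Villager 4: others sum to 28; max(0, 37 - 28) = 9.
Total collected = 0 + 7 + 0 + 9 = 16.

16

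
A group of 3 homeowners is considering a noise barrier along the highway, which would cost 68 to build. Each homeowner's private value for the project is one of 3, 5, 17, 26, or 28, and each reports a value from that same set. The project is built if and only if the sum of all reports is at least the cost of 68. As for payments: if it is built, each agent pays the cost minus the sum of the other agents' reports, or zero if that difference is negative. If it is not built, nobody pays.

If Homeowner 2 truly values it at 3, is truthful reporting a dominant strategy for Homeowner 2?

Yes

Check each profile of the others' reports and compare truth against every alternative report.
Others report (3, 3): truth gives 0, best alternative gives 0.
Others report (3, 5): truth gives 0, best alternative gives 0.
Others report (3, 17): truth gives 0, best alternative gives 0.
Others report (3, 26): truth gives 0, best alternative gives 0.
Others report (3, 28): truth gives 0, best alternative gives 0.
Others report (5, 3): truth gives 0, best alternative gives 0.
(Remaining 19 profiles checked similarly; truth is weakly best in each.)
In every case the truthful report is at least as good as any alternative, so it is a dominant strategy.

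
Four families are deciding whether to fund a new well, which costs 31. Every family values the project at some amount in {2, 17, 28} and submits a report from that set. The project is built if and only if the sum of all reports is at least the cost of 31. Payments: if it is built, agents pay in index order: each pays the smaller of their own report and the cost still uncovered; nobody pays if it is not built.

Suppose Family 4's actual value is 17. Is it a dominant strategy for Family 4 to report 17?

Yes

Check each profile of the others' reports and compare truth against every alternative report.
Others report (2, 2, 28): truth gives 17, best alternative gives 17.
Others report (2, 17, 17): truth gives 17, best alternative gives 17.
Others report (2, 17, 28): truth gives 17, best alternative gives 17.
Others report (2, 28, 2): truth gives 17, best alternative gives 17.
Others report (2, 28, 17): truth gives 17, best alternative gives 17.
Others report (2, 28, 28): truth gives 17, best alternative gives 17.
(Remaining 21 profiles checked similarly; truth is weakly best in each.)
In every case the truthful report is at least as good as any alternative, so it is a dominant strategy.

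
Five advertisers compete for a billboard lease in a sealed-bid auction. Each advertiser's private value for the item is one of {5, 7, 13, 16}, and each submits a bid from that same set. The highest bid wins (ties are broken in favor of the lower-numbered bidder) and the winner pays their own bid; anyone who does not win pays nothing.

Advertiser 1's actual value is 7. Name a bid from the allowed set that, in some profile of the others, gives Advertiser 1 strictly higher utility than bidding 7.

5

Suppose Advertiser 2 bids 5, Advertiser 3 bids 5, Advertiser 4 bids 5 and Advertiser 5 bids 5.
Bid 7: wins, pays 7, utility 7 - 7 = 0.
Bid 5: wins, pays 5, utility 7 - 5 = 2.
So bidding 5 beats truth here (2 > 0).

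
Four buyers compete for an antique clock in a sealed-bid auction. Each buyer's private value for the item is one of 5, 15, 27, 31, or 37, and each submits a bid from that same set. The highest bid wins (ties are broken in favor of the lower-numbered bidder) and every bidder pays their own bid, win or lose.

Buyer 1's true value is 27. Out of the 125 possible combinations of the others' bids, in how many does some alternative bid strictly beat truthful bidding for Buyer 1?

106

Others bid (5, 5, 5): truth gives 0; bid 5 gives 22 > 0. Violating.
Others bid (5, 5, 15): truth gives 0; bid 15 gives 12 > 0. Violating.
Others bid (5, 5, 31): truth gives -27; bid 31 gives -4 > -27. Violating.
Others bid (5, 5, 37): truth gives -27; bid 5 gives -5 > -27. Violating.
Others bid (5, 5, 27): truth gives 0; no alternative beats it.
Others bid (5, 15, 27): truth gives 0; no alternative beats it.
(Checking all 125 profiles: 106 have a profitable deviation, 19 do not.)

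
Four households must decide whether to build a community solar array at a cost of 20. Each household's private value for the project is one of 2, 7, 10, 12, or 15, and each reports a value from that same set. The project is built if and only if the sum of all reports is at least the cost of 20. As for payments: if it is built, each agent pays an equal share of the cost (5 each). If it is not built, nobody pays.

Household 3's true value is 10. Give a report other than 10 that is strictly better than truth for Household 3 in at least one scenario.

Suppose Household 1 reports 2, Household 2 reports 2 and Household 4 reports 2.
Report 10: project not built, utility 0.
Report 15: project built, pays 5, utility 10 - 5 = 5.
So reporting 15 beats truth here (5 > 0).

15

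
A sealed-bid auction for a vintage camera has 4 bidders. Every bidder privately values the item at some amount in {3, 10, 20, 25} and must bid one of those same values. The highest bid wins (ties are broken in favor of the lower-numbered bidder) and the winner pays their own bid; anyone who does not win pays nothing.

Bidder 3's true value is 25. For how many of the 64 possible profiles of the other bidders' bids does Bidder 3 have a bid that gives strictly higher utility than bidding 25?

Others bid (3, 3, 3): truth gives 0; bid 10 gives 15 > 0. Violating.
Others bid (3, 3, 10): truth gives 0; bid 10 gives 15 > 0. Violating.
Others bid (3, 3, 20): truth gives 0; bid 20 gives 5 > 0. Violating.
Others bid (3, 10, 3): truth gives 0; bid 20 gives 5 > 0. Violating.
Others bid (3, 3, 25): truth gives 0; no alternative beats it.
Others bid (3, 10, 25): truth gives 0; no alternative beats it.
(Checking all 64 profiles: 12 have a profitable deviation, 52 do not.)

12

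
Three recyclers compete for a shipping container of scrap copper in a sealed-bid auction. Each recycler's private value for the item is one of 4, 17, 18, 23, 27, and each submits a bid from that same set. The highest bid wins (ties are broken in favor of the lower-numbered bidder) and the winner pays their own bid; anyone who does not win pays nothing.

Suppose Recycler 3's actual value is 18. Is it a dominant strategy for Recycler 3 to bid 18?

No

Consider the case where Recycler 1 bids 4 and Recycler 2 bids 4.
Truthful bid 18: wins, pays 18, utility 18 - 18 = 0.
Bid 17 instead: wins, pays 17, utility 18 - 17 = 1.
Since 1 > 0, bidding 17 is strictly better here, so truthful bidding is not dominant.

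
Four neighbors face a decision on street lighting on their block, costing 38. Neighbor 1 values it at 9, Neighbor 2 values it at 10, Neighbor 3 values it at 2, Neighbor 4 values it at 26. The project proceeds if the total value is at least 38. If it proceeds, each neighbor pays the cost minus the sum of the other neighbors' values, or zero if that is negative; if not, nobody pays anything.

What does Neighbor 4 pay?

17

Total value 47 ≥ cost 38, so the project is built.
The other neighbors' values sum to 21.
Cost minus that sum is 38 - 21 = 17.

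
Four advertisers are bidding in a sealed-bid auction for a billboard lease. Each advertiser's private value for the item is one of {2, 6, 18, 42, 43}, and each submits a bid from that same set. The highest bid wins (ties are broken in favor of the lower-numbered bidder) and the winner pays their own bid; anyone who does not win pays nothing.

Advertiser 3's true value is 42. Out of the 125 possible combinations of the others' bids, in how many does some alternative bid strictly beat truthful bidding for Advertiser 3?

Others bid (2, 2, 2): truth gives 0; bid 6 gives 36 > 0. Violating.
Others bid (2, 2, 6): truth gives 0; bid 6 gives 36 > 0. Violating.
Others bid (2, 2, 18): truth gives 0; bid 18 gives 24 > 0. Violating.
Others bid (2, 6, 2): truth gives 0; bid 18 gives 24 > 0. Violating.
Others bid (2, 2, 42): truth gives 0; no alternative beats it.
Others bid (2, 2, 43): truth gives 0; no alternative beats it.
(Checking all 125 profiles: 12 have a profitable deviation, 113 do not.)

12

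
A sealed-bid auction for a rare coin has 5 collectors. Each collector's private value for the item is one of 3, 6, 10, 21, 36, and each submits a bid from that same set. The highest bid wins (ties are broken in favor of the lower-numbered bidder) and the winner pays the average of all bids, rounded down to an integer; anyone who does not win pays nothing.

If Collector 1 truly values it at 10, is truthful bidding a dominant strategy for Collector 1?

No

Consider the case where Collector 2 bids 3, Collector 3 bids 3, Collector 4 bids 3 and Collector 5 bids 3.
Truthful bid 10: wins, pays 4, utility 10 - 4 = 6.
Bid 3 instead: wins, pays 3, utility 10 - 3 = 7.
Since 7 > 6, bidding 3 is strictly better here, so truthful bidding is not dominant.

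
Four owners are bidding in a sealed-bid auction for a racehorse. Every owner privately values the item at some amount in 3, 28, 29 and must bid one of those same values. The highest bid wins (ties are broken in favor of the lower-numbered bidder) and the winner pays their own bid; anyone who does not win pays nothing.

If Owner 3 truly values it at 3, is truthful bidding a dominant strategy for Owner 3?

Yes

Check each profile of the others' bids and compare truth against every alternative bid.
Others bid (3, 3, 3): truth gives 0, best alternative gives -25.
Others bid (3, 3, 28): truth gives 0, best alternative gives -25.
Others bid (3, 3, 29): truth gives 0, best alternative gives 0.
Others bid (3, 28, 3): truth gives 0, best alternative gives 0.
Others bid (3, 28, 28): truth gives 0, best alternative gives 0.
Others bid (3, 28, 29): truth gives 0, best alternative gives 0.
(Remaining 21 profiles checked similarly; truth is weakly best in each.)
In every case the truthful bid is at least as good as any alternative, so it is a dominant strategy.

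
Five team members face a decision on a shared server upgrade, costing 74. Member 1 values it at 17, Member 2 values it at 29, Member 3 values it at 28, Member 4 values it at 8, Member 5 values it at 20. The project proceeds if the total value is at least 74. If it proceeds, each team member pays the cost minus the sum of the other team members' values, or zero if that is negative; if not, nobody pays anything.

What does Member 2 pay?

1

Total value 102 ≥ cost 74, so the project is built.
The other team members' values sum to 73.
Cost minus that sum is 74 - 73 = 1.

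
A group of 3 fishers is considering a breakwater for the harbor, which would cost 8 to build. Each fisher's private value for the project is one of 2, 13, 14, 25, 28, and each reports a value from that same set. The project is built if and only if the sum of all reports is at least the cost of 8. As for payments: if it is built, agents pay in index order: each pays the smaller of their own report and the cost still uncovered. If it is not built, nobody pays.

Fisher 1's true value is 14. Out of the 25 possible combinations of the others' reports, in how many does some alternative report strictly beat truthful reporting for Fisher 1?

24

Others report (2, 13): truth gives 6; report 2 gives 12 > 6. Violating.
Others report (2, 14): truth gives 6; report 2 gives 12 > 6. Violating.
Others report (2, 25): truth gives 6; report 2 gives 12 > 6. Violating.
Others report (2, 28): truth gives 6; report 2 gives 12 > 6. Violating.
Others report (2, 2): truth gives 6; no alternative beats it.
(Checking all 25 profiles: 24 have a profitable deviation, 1 does not.)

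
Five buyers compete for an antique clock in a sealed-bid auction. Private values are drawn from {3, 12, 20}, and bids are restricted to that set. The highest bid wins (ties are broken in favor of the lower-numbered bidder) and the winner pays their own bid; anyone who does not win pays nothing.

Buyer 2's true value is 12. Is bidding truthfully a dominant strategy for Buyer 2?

Yes

Check each profile of the others' bids and compare truth against every alternative bid.
Others bid (3, 3, 3, 3): truth gives 0, best alternative gives 0.
Others bid (3, 3, 3, 12): truth gives 0, best alternative gives 0.
Others bid (3, 3, 3, 20): truth gives 0, best alternative gives 0.
Others bid (3, 3, 12, 3): truth gives 0, best alternative gives 0.
Others bid (3, 3, 12, 12): truth gives 0, best alternative gives 0.
Others bid (3, 3, 12, 20): truth gives 0, best alternative gives 0.
(Remaining 75 profiles checked similarly; truth is weakly best in each.)
In every case the truthful bid is at least as good as any alternative, so it is a dominant strategy.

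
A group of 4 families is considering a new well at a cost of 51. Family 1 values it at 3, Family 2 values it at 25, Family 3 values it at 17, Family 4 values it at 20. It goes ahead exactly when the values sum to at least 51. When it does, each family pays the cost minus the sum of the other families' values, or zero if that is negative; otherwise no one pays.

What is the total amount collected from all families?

Total value 65 ≥ cost 51, so it is built.
Family 1: others sum to 62; max(0, 51 - 62) = 0.
Family 2: others sum to 40; max(0, 51 - 40) = 11.
Family 3: others sum to 48; max(0, 51 - 48) = 3.
Family 4: others sum to 45; max(0, 51 - 45) = 6.
Total collected = 0 + 11 + 3 + 6 = 20.

20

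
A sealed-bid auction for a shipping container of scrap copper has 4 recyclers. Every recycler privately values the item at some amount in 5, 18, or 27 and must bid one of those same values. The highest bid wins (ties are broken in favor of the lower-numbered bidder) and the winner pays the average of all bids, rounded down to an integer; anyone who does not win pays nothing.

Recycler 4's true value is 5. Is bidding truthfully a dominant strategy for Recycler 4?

Yes

Check each profile of the others' bids and compare truth against every alternative bid.
Others bid (5, 5, 5): truth gives 0, best alternative gives -3.
Others bid (5, 5, 18): truth gives 0, best alternative gives 0.
Others bid (5, 5, 27): truth gives 0, best alternative gives 0.
Others bid (5, 18, 5): truth gives 0, best alternative gives 0.
Others bid (5, 18, 18): truth gives 0, best alternative gives 0.
Others bid (5, 18, 27): truth gives 0, best alternative gives 0.
(Remaining 21 profiles checked similarly; truth is weakly best in each.)
In every case the truthful bid is at least as good as any alternative, so it is a dominant strategy.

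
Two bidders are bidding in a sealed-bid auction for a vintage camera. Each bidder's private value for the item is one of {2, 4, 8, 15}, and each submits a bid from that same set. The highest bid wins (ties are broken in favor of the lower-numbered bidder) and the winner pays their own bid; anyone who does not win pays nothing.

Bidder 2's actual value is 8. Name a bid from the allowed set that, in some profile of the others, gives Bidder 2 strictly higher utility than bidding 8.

4

Suppose Bidder 1 bids 2.
Bid 8: wins, pays 8, utility 8 - 8 = 0.
Bid 4: wins, pays 4, utility 8 - 4 = 4.
So bidding 4 beats truth here (4 > 0).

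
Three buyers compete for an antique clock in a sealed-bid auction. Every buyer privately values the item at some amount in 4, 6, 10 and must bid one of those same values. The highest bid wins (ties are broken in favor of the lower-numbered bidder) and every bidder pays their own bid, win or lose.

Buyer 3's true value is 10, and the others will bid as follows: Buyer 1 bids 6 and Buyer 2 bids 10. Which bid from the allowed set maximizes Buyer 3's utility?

4

Bid 4: loses but pays 4, utility -4.
Bid 6: loses but pays 6, utility -6.
Bid 10: loses but pays 10, utility -10.
The best choice is 4 with utility -4.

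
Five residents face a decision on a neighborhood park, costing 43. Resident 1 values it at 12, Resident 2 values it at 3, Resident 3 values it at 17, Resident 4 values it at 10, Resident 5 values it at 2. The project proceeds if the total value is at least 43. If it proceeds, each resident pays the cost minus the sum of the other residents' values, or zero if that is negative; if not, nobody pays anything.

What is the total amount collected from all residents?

39

Total value 44 ≥ cost 43, so it is built.
Resident 1: others sum to 32; max(0, 43 - 32) = 11.
Resident 2: others sum to 41; max(0, 43 - 41) = 2.
Resident 3: others sum to 27; max(0, 43 - 27) = 16.
Resident 4: others sum to 34; max(0, 43 - 34) = 9.
Resident 5: others sum to 42; max(0, 43 - 42) = 1.
Total collected = 11 + 2 + 16 + 9 + 1 = 39.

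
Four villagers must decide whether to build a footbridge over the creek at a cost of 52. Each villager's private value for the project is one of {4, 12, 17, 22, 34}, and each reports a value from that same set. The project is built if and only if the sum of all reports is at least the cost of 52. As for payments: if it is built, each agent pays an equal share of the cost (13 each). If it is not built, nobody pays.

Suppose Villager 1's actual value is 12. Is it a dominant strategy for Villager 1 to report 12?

Consider the case where Villager 2 reports 4, Villager 3 reports 4 and Villager 4 reports 34.
Truthful report 12: project built, pays 13, utility 12 - 13 = -1.
Report 4 instead: project not built, utility 0.
Since 0 > -1, reporting 4 is strictly better here, so truthful reporting is not dominant.

No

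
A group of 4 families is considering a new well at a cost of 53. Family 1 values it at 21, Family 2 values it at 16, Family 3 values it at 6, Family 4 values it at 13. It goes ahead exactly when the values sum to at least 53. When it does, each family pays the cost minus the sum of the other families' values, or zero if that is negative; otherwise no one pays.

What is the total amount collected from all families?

Total value 56 ≥ cost 53, so it is built.
Family 1: others sum to 35; max(0, 53 - 35) = 18.
Family 2: others sum to 40; max(0, 53 - 40) = 13.
Family 3: others sum to 50; max(0, 53 - 50) = 3.
Family 4: others sum to 43; max(0, 53 - 43) = 10.
Total collected = 18 + 13 + 3 + 10 = 44.

44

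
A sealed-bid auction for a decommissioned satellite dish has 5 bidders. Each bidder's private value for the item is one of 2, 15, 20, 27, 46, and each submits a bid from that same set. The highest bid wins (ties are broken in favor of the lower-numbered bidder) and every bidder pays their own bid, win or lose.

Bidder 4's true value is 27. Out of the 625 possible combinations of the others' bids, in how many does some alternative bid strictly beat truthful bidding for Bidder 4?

541

Others bid (2, 2, 2, 2): truth gives 0; bid 15 gives 12 > 0. Violating.
Others bid (2, 2, 2, 15): truth gives 0; bid 15 gives 12 > 0. Violating.
Others bid (2, 2, 2, 20): truth gives 0; bid 20 gives 7 > 0. Violating.
Others bid (2, 2, 2, 46): truth gives -27; bid 2 gives -2 > -27. Violating.
Others bid (2, 2, 2, 27): truth gives 0; no alternative beats it.
Others bid (2, 2, 15, 27): truth gives 0; no alternative beats it.
(Checking all 625 profiles: 541 have a profitable deviation, 84 do not.)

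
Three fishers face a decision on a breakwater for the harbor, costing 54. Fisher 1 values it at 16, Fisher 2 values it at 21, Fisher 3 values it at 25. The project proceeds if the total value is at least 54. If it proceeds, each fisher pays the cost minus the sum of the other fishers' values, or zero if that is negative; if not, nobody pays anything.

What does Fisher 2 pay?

Total value 62 ≥ cost 54, so the project is built.
The other fishers' values sum to 41.
Cost minus that sum is 54 - 41 = 13.

13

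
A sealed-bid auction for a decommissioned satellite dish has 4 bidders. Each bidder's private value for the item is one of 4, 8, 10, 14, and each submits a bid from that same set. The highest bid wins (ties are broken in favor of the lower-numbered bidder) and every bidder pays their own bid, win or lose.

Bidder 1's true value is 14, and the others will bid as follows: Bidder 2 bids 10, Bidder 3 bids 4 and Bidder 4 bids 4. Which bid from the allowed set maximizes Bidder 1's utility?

10

Bid 4: loses but pays 4, utility -4.
Bid 8: loses but pays 8, utility -8.
Bid 10: wins, pays 10, utility 14 - 10 = 4.
Bid 14: wins, pays 14, utility 14 - 14 = 0.
The best choice is 10 with utility 4.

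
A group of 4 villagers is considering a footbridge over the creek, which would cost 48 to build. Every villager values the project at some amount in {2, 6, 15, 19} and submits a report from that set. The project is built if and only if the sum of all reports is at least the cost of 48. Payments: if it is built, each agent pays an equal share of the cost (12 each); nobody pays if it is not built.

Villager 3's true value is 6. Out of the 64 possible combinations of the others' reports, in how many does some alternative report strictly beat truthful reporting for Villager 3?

4

Others report (6, 19, 19): truth gives -6; report 2 gives 0 > -6. Violating.
Others report (15, 15, 15): truth gives -6; report 2 gives 0 > -6. Violating.
Others report (19, 6, 19): truth gives -6; report 2 gives 0 > -6. Violating.
Others report (19, 19, 6): truth gives -6; report 2 gives 0 > -6. Violating.
Others report (2, 2, 2): truth gives 0; no alternative beats it.
Others report (2, 2, 6): truth gives 0; no alternative beats it.
(Checking all 64 profiles: 4 have a profitable deviation, 60 do not.)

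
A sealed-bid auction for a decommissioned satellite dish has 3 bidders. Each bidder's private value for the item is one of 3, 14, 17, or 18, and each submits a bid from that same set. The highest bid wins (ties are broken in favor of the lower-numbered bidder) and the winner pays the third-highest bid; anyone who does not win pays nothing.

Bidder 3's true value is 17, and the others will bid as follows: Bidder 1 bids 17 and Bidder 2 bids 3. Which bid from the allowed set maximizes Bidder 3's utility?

18

Bid 3: loses, pays 0, utility 0.
Bid 14: loses, pays 0, utility 0.
Bid 17: loses, pays 0, utility 0.
Bid 18: wins, pays 3, utility 17 - 3 = 14.
The best choice is 18 with utility 14.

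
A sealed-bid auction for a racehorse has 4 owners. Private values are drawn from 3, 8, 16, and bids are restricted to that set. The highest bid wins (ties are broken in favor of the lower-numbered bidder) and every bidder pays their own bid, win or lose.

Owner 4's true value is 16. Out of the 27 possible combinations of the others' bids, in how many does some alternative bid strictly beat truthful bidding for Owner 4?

Others bid (3, 3, 3): truth gives 0; bid 8 gives 8 > 0. Violating.
Others bid (3, 3, 16): truth gives -16; bid 3 gives -3 > -16. Violating.
Others bid (3, 8, 16): truth gives -16; bid 3 gives -3 > -16. Violating.
Others bid (3, 16, 3): truth gives -16; bid 3 gives -3 > -16. Violating.
Others bid (3, 3, 8): truth gives 0; no alternative beats it.
Others bid (3, 8, 3): truth gives 0; no alternative beats it.
(Checking all 27 profiles: 20 have a profitable deviation, 7 do not.)

20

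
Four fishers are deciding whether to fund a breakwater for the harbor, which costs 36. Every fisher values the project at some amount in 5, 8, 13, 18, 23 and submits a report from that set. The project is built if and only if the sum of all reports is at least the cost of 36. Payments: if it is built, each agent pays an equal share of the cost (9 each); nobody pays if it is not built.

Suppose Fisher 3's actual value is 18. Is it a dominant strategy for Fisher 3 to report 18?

Consider the case where Fisher 1 reports 5, Fisher 2 reports 5 and Fisher 4 reports 5.
Truthful report 18: project not built, utility 0.
Report 23 instead: project built, pays 9, utility 18 - 9 = 9.
Since 9 > 0, reporting 23 is strictly better here, so truthful reporting is not dominant.

No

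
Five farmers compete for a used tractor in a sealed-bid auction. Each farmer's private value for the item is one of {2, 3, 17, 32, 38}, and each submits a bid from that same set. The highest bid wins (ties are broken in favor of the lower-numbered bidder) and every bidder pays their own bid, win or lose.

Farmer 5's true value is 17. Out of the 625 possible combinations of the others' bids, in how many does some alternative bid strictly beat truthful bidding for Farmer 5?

610

Others bid (2, 2, 2, 2): truth gives 0; bid 3 gives 14 > 0. Violating.
Others bid (2, 2, 2, 17): truth gives -17; bid 2 gives -2 > -17. Violating.
Others bid (2, 2, 2, 32): truth gives -17; bid 2 gives -2 > -17. Violating.
Others bid (2, 2, 2, 38): truth gives -17; bid 2 gives -2 > -17. Violating.
Others bid (2, 2, 2, 3): truth gives 0; no alternative beats it.
Others bid (2, 2, 3, 2): truth gives 0; no alternative beats it.
(Checking all 625 profiles: 610 have a profitable deviation, 15 do not.)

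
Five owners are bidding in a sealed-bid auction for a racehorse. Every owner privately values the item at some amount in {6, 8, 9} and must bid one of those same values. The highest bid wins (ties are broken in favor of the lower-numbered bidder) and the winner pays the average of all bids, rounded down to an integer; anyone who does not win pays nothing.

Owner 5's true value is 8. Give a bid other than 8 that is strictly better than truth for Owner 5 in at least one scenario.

Suppose Owner 1 bids 6, Owner 2 bids 6, Owner 3 bids 6 and Owner 4 bids 8.
Bid 8: loses, pays 0, utility 0.
Bid 9: wins, pays 7, utility 8 - 7 = 1.
So bidding 9 beats truth here (1 > 0).

9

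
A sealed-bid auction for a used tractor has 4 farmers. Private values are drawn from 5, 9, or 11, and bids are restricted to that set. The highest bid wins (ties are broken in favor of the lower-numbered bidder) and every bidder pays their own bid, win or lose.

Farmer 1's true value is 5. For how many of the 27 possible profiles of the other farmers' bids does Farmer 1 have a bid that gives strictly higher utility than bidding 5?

7

Others bid (5, 5, 9): truth gives -5; bid 9 gives -4 > -5. Violating.
Others bid (5, 9, 5): truth gives -5; bid 9 gives -4 > -5. Violating.
Others bid (5, 9, 9): truth gives -5; bid 9 gives -4 > -5. Violating.
Others bid (9, 5, 5): truth gives -5; bid 9 gives -4 > -5. Violating.
Others bid (5, 5, 5): truth gives 0; no alternative beats it.
Others bid (5, 5, 11): truth gives -5; no alternative beats it.
(Checking all 27 profiles: 7 have a profitable deviation, 20 do not.)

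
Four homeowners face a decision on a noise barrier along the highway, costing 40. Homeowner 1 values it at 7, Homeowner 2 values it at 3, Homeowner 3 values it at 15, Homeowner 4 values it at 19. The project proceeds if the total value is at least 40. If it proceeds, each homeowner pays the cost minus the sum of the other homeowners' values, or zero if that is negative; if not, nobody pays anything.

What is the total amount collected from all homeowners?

Total value 44 ≥ cost 40, so it is built.
Homeowner 1: others sum to 37; max(0, 40 - 37) = 3.
Homeowner 2: others sum to 41; max(0, 40 - 41) = 0.
Homeowner 3: others sum to 29; max(0, 40 - 29) = 11.
Homeowner 4: others sum to 25; max(0, 40 - 25) = 15.
Total collected = 3 + 0 + 11 + 15 = 29.

29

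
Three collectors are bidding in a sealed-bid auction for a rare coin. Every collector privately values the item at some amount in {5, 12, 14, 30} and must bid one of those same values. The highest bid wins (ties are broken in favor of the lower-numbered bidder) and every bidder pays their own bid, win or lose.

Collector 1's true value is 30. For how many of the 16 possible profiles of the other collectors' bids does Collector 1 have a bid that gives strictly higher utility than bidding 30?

Others bid (5, 5): truth gives 0; bid 5 gives 25 > 0. Violating.
Others bid (5, 12): truth gives 0; bid 12 gives 18 > 0. Violating.
Others bid (5, 14): truth gives 0; bid 14 gives 16 > 0. Violating.
Others bid (12, 5): truth gives 0; bid 12 gives 18 > 0. Violating.
Others bid (5, 30): truth gives 0; no alternative beats it.
Others bid (12, 30): truth gives 0; no alternative beats it.
(Checking all 16 profiles: 9 have a profitable deviation, 7 do not.)

9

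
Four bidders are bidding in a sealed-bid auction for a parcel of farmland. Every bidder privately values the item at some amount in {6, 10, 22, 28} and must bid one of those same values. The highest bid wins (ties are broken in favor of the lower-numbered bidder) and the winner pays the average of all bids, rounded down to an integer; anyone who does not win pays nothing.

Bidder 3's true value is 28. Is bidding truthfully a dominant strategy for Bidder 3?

Consider the case where Bidder 1 bids 6, Bidder 2 bids 6 and Bidder 4 bids 6.
Truthful bid 28: wins, pays 11, utility 28 - 11 = 17.
Bid 10 instead: wins, pays 7, utility 28 - 7 = 21.
Since 21 > 17, bidding 10 is strictly better here, so truthful bidding is not dominant.

No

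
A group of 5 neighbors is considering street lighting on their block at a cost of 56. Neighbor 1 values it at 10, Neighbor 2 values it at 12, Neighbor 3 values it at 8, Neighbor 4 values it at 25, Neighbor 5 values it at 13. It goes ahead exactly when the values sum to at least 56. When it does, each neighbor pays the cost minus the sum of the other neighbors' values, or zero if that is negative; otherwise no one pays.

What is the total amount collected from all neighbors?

14

Total value 68 ≥ cost 56, so it is built.
Neighbor 1: others sum to 58; max(0, 56 - 58) = 0.
Neighbor 2: others sum to 56; max(0, 56 - 56) = 0.
Neighbor 3: others sum to 60; max(0, 56 - 60) = 0.
Neighbor 4: others sum to 43; max(0, 56 - 43) = 13.
Neighbor 5: others sum to 55; max(0, 56 - 55) = 1.
Total collected = 0 + 0 + 0 + 13 + 1 = 14.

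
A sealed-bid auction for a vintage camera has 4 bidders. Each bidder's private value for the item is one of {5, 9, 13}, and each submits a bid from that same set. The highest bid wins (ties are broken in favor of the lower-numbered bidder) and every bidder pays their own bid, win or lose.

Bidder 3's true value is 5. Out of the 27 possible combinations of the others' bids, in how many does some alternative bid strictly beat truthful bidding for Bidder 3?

2

Others bid (5, 5, 5): truth gives -5; bid 9 gives -4 > -5. Violating.
Others bid (5, 5, 9): truth gives -5; bid 9 gives -4 > -5. Violating.
Others bid (5, 5, 13): truth gives -5; no alternative beats it.
Others bid (5, 9, 5): truth gives -5; no alternative beats it.
(Checking all 27 profiles: 2 have a profitable deviation, 25 do not.)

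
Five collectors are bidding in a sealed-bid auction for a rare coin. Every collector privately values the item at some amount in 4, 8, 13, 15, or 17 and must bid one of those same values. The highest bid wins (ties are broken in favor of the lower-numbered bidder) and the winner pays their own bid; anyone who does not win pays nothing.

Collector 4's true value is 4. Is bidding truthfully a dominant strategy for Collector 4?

Check each profile of the others' bids and compare truth against every alternative bid.
Others bid (4, 4, 4, 4): truth gives 0, best alternative gives -4.
Others bid (4, 4, 4, 8): truth gives 0, best alternative gives -4.
Others bid (4, 4, 4, 13): truth gives 0, best alternative gives 0.
Others bid (4, 4, 4, 15): truth gives 0, best alternative gives 0.
Others bid (4, 4, 4, 17): truth gives 0, best alternative gives 0.
Others bid (4, 4, 8, 4): truth gives 0, best alternative gives 0.
(Remaining 619 profiles checked similarly; truth is weakly best in each.)
In every case the truthful bid is at least as good as any alternative, so it is a dominant strategy.

Yes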